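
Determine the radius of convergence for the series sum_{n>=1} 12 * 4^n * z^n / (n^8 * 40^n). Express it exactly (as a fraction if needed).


Step 1: General term a_n = 12 * 4^n / (n^8 * 40^n)
Step 2: By the root test, |a_n|^(1/n) = 12^(1/n) * 4 / (n^(8/n) * 40) -> 4/40 as n -> infinity (since 12^(1/n) -> 1 and n^(8/n) -> 1)
Step 3: R = 1/lim|a_n|^(1/n) = 40/4 = 10

10


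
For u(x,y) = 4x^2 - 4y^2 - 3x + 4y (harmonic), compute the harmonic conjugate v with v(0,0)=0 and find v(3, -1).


Step 1: v_x = -u_y = 8y - 4
Step 2: v_y = u_x = 8x - 3
Step 3: v = 8xy - 4x - 3y + C
Step 4: v(0,0) = 0 => C = 0
Step 5: v(3, -1) = -33

-33


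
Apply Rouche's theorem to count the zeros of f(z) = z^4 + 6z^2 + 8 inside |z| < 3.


Step 1: On |z| = 3 the three terms have sizes |z^4| = 3^4 = 81, |6z^2| = 6*3^2 = 54, |8| = 8
Step 2: The dominant term is g(z) = z^4; let h(z) = 6z^2 + 8 so f = g + h
Step 3: On |z| = 3: |g| = 81 and |h| <= 54 + 8 = 62
Step 4: Since 81 > 62, |h| < |g| on |z| = 3, so by Rouche f has the same number of zeros as g inside |z| < 3
Step 5: g(z) = z^4 has 4 zeros (all at the origin) inside |z| < 3. Answer = 4

4


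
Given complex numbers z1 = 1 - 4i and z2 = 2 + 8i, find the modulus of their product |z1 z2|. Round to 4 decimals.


Step 1: |z1| = sqrt(1^2 + (-4)^2) = sqrt(17)
Step 2: |z2| = sqrt(2^2 + 8^2) = sqrt(68)
Step 3: |z1*z2| = |z1|*|z2| = sqrt(17) * sqrt(68) = sqrt(17 * 68) = sqrt(1156)
Step 4: = 34.0

34.0


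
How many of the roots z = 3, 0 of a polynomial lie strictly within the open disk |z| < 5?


Step 1: Check each root:
  z = 3: |3| = 3 < 5
  z = 0: |0| = 0 < 5
Step 2: Count = 2

2


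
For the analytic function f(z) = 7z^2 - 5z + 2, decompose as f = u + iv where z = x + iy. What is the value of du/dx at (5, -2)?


Step 1: f(z) = 7(x+iy)^2 - 5(x+iy) + 2
Step 2: u = 7(x^2 - y^2) - 5x + 2
Step 3: u_x = 14x - 5
Step 4: At (5, -2): u_x = 70 - 5 = 65

65


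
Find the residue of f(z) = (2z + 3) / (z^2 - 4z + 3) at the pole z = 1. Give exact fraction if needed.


Step 1: Q(z) = z^2 - 4z + 3 = (z - 1)(z - 3)
Step 2: Q'(z) = 2z - 4
Step 3: Q'(1) = -2, P(1) = 5
Step 4: Res = P(1)/Q'(1) = 5/(-2) = -5/2

-5/2


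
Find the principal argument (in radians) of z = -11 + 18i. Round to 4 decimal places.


Step 1: z = -11 + 18i
Step 2: arg(z) = atan2(18, -11)
Step 3: arg(z) = 2.1193

2.1193


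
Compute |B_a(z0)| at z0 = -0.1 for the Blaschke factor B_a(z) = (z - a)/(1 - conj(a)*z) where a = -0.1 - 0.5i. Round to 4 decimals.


Step 1: Numerator z0 - a = -0.1 - (-0.1 - 0.5i) = 0 + 0.5i
Step 2: Denominator 1 - conj(a)*z0 = 1 - (-0.1 + 0.5i)*(-0.1) = 0.99 + 0.05i
Step 3: |z0 - a|^2 = 0^2 + 0.5^2 = 0.25; |1 - conj(a)*z0|^2 = 0.99^2 + 0.05^2 = 0.9826
Step 4: |B_a(-0.1)| = sqrt(0.25 / 0.9826) = sqrt(0.254427)
Step 5: = 0.5044

0.5044


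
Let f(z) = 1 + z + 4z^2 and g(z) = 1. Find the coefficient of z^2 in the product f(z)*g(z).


Step 1: z^2 term in f*g comes from: (1)*(0) + (z)*(0) + (4z^2)*(1)
Step 2: = 0 + 0 + 4
Step 3: = 4

4


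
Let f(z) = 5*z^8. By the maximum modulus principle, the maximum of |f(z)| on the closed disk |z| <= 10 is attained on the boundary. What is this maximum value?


Step 1: On |z| = 10, |f(z)| = 5 * |z|^8 = 5 * 10^8
Step 2: By maximum modulus principle, maximum is on boundary.
Step 3: Maximum = 5 * 100000000 = 500000000

500000000


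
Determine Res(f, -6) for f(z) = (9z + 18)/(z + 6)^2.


Step 1: Pole of order 2 at z = -6
Step 2: Res = lim d/dz [(z + 6)^2 * f(z)] as z -> -6
Step 3: (z + 6)^2 * f(z) = 9z + 18
Step 4: d/dz[9z + 18] = 9

9


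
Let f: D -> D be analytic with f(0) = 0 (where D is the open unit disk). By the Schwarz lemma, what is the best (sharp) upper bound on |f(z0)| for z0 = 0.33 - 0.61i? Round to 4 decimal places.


Step 1: Schwarz lemma: if f: D -> D is analytic with f(0) = 0, then |f(z)| <= |z| for all z in D, and this is sharp (f(z) = z).
Step 2: |z0|^2 = 0.33^2 + (-0.61)^2 = 0.481
Step 3: |z0| = sqrt(0.481) = 0.693542
Step 4: Best bound = |z0| = 0.6935

0.6935


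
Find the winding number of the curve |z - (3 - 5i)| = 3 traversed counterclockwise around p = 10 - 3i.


Step 1: Center c = (3, -5), radius = 3
Step 2: |p - c|^2 = 7^2 + 2^2 = 53
Step 3: r^2 = 9
Step 4: |p-c| > r so winding number = 0

0


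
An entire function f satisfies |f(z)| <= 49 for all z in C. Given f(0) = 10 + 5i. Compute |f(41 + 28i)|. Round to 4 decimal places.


Step 1: By Liouville's theorem, a bounded entire function is constant.
Step 2: f(z) = f(0) = 10 + 5i for all z.
Step 3: |f(w)| = |10 + 5i| = sqrt(100 + 25)
Step 4: = 11.1803

11.1803


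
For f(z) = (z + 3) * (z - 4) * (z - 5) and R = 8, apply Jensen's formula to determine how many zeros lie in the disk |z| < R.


Jensen's formula: (1/2pi)*integral log|f(Re^it)|dt = log|f(0)| + sum_{|a_k|<R} log(R/|a_k|)
Step 1: f(0) = 3 * (-4) * (-5) = 60
Step 2: log|f(0)| = log|-3| + log|4| + log|5| = 4.0943
Step 3: Zeros inside |z| < 8: -3, 4, 5
Step 4: Jensen sum = log(8/3) + log(8/4) + log(8/5) = 2.144
Step 5: n(R) = number of terms in the Jensen sum = count of zeros inside |z| < 8 = 3

3


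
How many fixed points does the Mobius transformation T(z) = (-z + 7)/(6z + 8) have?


Step 1: Fixed points satisfy T(z) = z
Step 2: 6z^2 + 9z - 7 = 0
Step 3: Discriminant = 9^2 - 4*6*(-7) = 249
Step 4: Number of fixed points = 2

2


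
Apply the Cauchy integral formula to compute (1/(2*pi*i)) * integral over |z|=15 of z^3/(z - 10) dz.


Step 1: f(z) = z^3, a = 10 is inside |z| = 15
Step 2: By Cauchy integral formula: (1/(2pi*i)) * integral = f(a)
Step 3: f(10) = 10^3 = 1000

1000


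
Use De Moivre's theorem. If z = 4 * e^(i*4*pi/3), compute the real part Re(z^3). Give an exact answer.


Step 1: By De Moivre's theorem, z^3 = 4^3 * e^(i*3*4*pi/3) = 64 * (cos(4*pi) + i*sin(4*pi))
Step 2: |z|^3 = 4^3 = 64
Step 3: Reduce the angle mod 2*pi: 4*pi - 4*pi = 0
Step 4: cos(0) = 1
Step 5: Re(z^3) = 64 * 1 = 64

64


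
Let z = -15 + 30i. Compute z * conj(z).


Step 1: conj(z) = -15 - 30i
Step 2: z * conj(z) = (-15)^2 + 30^2
Step 3: = 225 + 900 = 1125

1125


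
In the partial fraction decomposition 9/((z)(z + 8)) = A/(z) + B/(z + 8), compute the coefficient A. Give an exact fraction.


Step 1: Multiply both sides by (z) and set z = 0
Step 2: A = 9 / (0 + 8)
Step 3: A = 9 / 8
Step 4: A = 9/8

9/8


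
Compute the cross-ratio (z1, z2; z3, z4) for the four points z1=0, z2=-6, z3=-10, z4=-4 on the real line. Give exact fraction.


Step 1: (z1-z3)(z2-z4) = 10 * (-2) = -20
Step 2: (z1-z4)(z2-z3) = 4 * 4 = 16
Step 3: Cross-ratio = -20/16 = -5/4

-5/4


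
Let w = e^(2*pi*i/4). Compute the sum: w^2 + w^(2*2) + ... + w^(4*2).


Step 1: The sum sum_{j=1}^{n} w^(k*j) equals n if n | k, else 0.
Step 2: Here n = 4, k = 2
Step 3: Does n divide k? 4 | 2 -> False
Step 4: Sum = 0

0


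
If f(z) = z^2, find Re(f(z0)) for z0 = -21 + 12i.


Step 1: z0 = -21 + 12i
Step 2: z0^2 = (-21)^2 - 12^2 - 504i
Step 3: real part = 441 - 144 = 297

297


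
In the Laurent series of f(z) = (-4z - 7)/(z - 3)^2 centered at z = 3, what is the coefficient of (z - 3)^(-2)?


Step 1: Write the numerator in powers of (z - 3): -4z - 7 = -4(z - 3) + (-4*3 - 7) = -4(z - 3) - 19
Step 2: Divide by (z - 3)^2: f(z) = -19(z - 3)^(-2) - 4(z - 3)^(-1)
Step 3: This finite sum is the Laurent series of f about z = 3.
Step 4: Coefficient of (z - 3)^(-2) = -4*3 - 7 = -19

-19


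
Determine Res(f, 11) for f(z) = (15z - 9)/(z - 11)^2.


Step 1: Pole of order 2 at z = 11
Step 2: Res = lim d/dz [(z - 11)^2 * f(z)] as z -> 11
Step 3: (z - 11)^2 * f(z) = 15z - 9
Step 4: d/dz[15z - 9] = 15

15


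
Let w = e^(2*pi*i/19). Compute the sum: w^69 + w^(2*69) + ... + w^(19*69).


Step 1: The sum sum_{j=1}^{n} w^(k*j) equals n if n | k, else 0.
Step 2: Here n = 19, k = 69
Step 3: Does n divide k? 19 | 69 -> False
Step 4: Sum = 0

0


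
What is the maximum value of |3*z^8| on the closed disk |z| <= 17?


Step 1: On |z| = 17, |f(z)| = 3 * |z|^8 = 3 * 17^8
Step 2: By maximum modulus principle, maximum is on boundary.
Step 3: Maximum = 3 * 6975757441 = 20927272323

20927272323


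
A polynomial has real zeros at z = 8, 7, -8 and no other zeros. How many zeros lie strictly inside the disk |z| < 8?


Step 1: Check each root:
  z = 8: |8| = 8 >= 8
  z = 7: |7| = 7 < 8
  z = -8: |-8| = 8 >= 8
Step 2: Count = 1

1


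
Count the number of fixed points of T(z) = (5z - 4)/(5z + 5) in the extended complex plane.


Step 1: Fixed points satisfy T(z) = z
Step 2: 5z^2 + 4 = 0
Step 3: Discriminant = 0^2 - 4*5*4 = -80
Step 4: Number of fixed points = 2

2


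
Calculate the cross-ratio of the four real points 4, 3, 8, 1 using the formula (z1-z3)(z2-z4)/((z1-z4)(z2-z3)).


Step 1: (z1-z3)(z2-z4) = (-4) * 2 = -8
Step 2: (z1-z4)(z2-z3) = 3 * (-5) = -15
Step 3: Cross-ratio = 8/15 = 8/15

8/15


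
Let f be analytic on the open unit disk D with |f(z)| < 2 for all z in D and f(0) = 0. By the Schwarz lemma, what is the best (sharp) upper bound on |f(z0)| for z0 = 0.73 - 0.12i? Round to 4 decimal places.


Step 1: g = f/2 maps D -> D with g(0) = 0, so by the Schwarz lemma |g(z)| <= |z|, i.e. |f(z)| <= 2|z|; this is sharp (f(z) = 2z).
Step 2: |z0|^2 = 0.73^2 + (-0.12)^2 = 0.5473
Step 3: |z0| = sqrt(0.5473) = 0.739797
Step 4: Best bound = 2 * |z0| = 2 * 0.739797 = 1.4796

1.4796


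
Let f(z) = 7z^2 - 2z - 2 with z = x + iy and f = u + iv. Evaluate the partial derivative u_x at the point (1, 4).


Step 1: f(z) = 7(x+iy)^2 - 2(x+iy) - 2
Step 2: u = 7(x^2 - y^2) - 2x - 2
Step 3: u_x = 14x - 2
Step 4: At (1, 4): u_x = 14 - 2 = 12

12


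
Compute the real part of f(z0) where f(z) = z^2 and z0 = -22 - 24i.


Step 1: z0 = -22 - 24i
Step 2: z0^2 = (-22)^2 - (-24)^2 + 1056i
Step 3: real part = 484 - 576 = -92

-92


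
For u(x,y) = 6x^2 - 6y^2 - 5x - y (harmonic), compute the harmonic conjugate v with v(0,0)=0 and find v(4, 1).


Step 1: v_x = -u_y = 12y + 1
Step 2: v_y = u_x = 12x - 5
Step 3: v = 12xy + x - 5y + C
Step 4: v(0,0) = 0 => C = 0
Step 5: v(4, 1) = 47

47


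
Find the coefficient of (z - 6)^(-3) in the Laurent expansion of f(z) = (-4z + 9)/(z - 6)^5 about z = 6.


Step 1: Write the numerator in powers of (z - 6): -4z + 9 = -4(z - 6) + (-4*6 + 9) = -4(z - 6) - 15
Step 2: Divide by (z - 6)^5: f(z) = -15(z - 6)^(-5) - 4(z - 6)^(-4)
Step 3: This finite sum is the Laurent series of f about z = 6.
Step 4: Only the powers -5 and -4 appear, so the coefficient of (z - 6)^(-3) = 0

0


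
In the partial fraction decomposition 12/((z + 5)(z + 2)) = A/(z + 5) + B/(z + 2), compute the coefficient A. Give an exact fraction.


Step 1: Multiply both sides by (z + 5) and set z = -5
Step 2: A = 12 / (-5 + 2)
Step 3: A = 12 / (-3)
Step 4: A = -4

-4


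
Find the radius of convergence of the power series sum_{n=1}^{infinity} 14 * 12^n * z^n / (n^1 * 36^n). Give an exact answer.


Step 1: General term a_n = 14 * 12^n / (n^1 * 36^n)
Step 2: By the root test, |a_n|^(1/n) = 14^(1/n) * 12 / (n^(1/n) * 36) -> 12/36 as n -> infinity (since 14^(1/n) -> 1 and n^(1/n) -> 1)
Step 3: R = 1/lim|a_n|^(1/n) = 36/12 = 3

3


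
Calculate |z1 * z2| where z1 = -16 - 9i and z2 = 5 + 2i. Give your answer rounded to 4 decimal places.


Step 1: |z1| = sqrt((-16)^2 + (-9)^2) = sqrt(337)
Step 2: |z2| = sqrt(5^2 + 2^2) = sqrt(29)
Step 3: |z1*z2| = |z1|*|z2| = sqrt(337) * sqrt(29) = sqrt(337 * 29) = sqrt(9773)
Step 4: = 98.8585

98.8585


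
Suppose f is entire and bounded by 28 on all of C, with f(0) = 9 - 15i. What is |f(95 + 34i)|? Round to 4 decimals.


Step 1: By Liouville's theorem, a bounded entire function is constant.
Step 2: f(z) = f(0) = 9 - 15i for all z.
Step 3: |f(w)| = |9 - 15i| = sqrt(81 + 225)
Step 4: = 17.4929

17.4929


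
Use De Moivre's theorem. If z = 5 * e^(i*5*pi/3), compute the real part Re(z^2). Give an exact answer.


Step 1: By De Moivre's theorem, z^2 = 5^2 * e^(i*2*5*pi/3) = 25 * (cos(10*pi/3) + i*sin(10*pi/3))
Step 2: |z|^2 = 5^2 = 25
Step 3: Reduce the angle mod 2*pi: 10*pi/3 - 2*pi = 4*pi/3
Step 4: cos(4*pi/3) = -1/2
Step 5: Re(z^2) = 25 * (-1/2) = -25/2

-25/2


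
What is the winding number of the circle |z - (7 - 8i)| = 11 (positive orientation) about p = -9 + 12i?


Step 1: Center c = (7, -8), radius = 11
Step 2: |p - c|^2 = (-16)^2 + 20^2 = 656
Step 3: r^2 = 121
Step 4: |p-c| > r so winding number = 0

0


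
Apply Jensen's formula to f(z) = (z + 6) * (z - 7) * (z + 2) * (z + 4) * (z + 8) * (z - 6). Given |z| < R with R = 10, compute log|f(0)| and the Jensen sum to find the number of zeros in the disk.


Jensen's formula: (1/2pi)*integral log|f(Re^it)|dt = log|f(0)| + sum_{|a_k|<R} log(R/|a_k|)
Step 1: f(0) = 6 * (-7) * 2 * 4 * 8 * (-6) = 16128
Step 2: log|f(0)| = log|-6| + log|7| + log|-2| + log|-4| + log|-8| + log|6| = 9.6883
Step 3: Zeros inside |z| < 10: -6, 7, -2, -4, -8, 6
Step 4: Jensen sum = log(10/6) + log(10/7) + log(10/2) + log(10/4) + log(10/8) + log(10/6) = 4.1272
Step 5: n(R) = number of terms in the Jensen sum = count of zeros inside |z| < 10 = 6

6


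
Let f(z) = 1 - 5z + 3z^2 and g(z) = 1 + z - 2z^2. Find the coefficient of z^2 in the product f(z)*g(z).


Step 1: z^2 term in f*g comes from: (1)*(-2z^2) + (-5z)*(z) + (3z^2)*(1)
Step 2: = -2 - 5 + 3
Step 3: = -4

-4


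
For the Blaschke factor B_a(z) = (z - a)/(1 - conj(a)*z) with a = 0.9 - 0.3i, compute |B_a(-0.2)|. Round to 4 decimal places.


Step 1: Numerator z0 - a = -0.2 - (0.9 - 0.3i) = -1.1 + 0.3i
Step 2: Denominator 1 - conj(a)*z0 = 1 - (0.9 + 0.3i)*(-0.2) = 1.18 + 0.06i
Step 3: |z0 - a|^2 = (-1.1)^2 + 0.3^2 = 1.3; |1 - conj(a)*z0|^2 = 1.18^2 + 0.06^2 = 1.396
Step 4: |B_a(-0.2)| = sqrt(1.3 / 1.396) = sqrt(0.931232)
Step 5: = 0.965

0.965


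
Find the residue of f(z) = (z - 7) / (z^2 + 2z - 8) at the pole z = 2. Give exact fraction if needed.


Step 1: Q(z) = z^2 + 2z - 8 = (z - 2)(z + 4)
Step 2: Q'(z) = 2z + 2
Step 3: Q'(2) = 6, P(2) = -5
Step 4: Res = P(2)/Q'(2) = -5/6 = -5/6

-5/6


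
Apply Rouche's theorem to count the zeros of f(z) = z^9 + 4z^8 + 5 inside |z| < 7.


Step 1: On |z| = 7 the three terms have sizes |z^9| = 7^9 = 40353607, |4z^8| = 4*7^8 = 23059204, |5| = 5
Step 2: The dominant term is g(z) = z^9; let h(z) = 4z^8 + 5 so f = g + h
Step 3: On |z| = 7: |g| = 40353607 and |h| <= 23059204 + 5 = 23059209
Step 4: Since 40353607 > 23059209, |h| < |g| on |z| = 7, so by Rouche f has the same number of zeros as g inside |z| < 7
Step 5: g(z) = z^9 has 9 zeros (all at the origin) inside |z| < 7. Answer = 9

9


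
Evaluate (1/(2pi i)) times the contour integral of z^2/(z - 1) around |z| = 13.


Step 1: f(z) = z^2, a = 1 is inside |z| = 13
Step 2: By Cauchy integral formula: (1/(2pi*i)) * integral = f(a)
Step 3: f(1) = 1^2 = 1

1


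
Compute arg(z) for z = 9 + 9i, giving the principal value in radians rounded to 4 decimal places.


Step 1: z = 9 + 9i
Step 2: arg(z) = atan2(9, 9)
Step 3: arg(z) = 0.7854

0.7854


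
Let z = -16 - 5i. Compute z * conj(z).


Step 1: conj(z) = -16 + 5i
Step 2: z * conj(z) = (-16)^2 + (-5)^2
Step 3: = 256 + 25 = 281

281


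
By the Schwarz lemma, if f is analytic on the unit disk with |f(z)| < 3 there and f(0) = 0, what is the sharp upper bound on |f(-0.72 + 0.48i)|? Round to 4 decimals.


Step 1: g = f/3 maps D -> D with g(0) = 0, so by the Schwarz lemma |g(z)| <= |z|, i.e. |f(z)| <= 3|z|; this is sharp (f(z) = 3z).
Step 2: |z0|^2 = (-0.72)^2 + 0.48^2 = 0.7488
Step 3: |z0| = sqrt(0.7488) = 0.865332
Step 4: Best bound = 3 * |z0| = 3 * 0.865332 = 2.596

2.596


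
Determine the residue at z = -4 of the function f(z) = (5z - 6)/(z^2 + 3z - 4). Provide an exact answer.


Step 1: Q(z) = z^2 + 3z - 4 = (z + 4)(z - 1)
Step 2: Q'(z) = 2z + 3
Step 3: Q'(-4) = -5, P(-4) = -26
Step 4: Res = P(-4)/Q'(-4) = -26/(-5) = 26/5

26/5


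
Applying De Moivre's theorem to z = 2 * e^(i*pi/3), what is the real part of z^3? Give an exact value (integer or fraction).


Step 1: By De Moivre's theorem, z^3 = 2^3 * e^(i*3*pi/3) = 8 * (cos(pi) + i*sin(pi))
Step 2: |z|^3 = 2^3 = 8
Step 3: The angle pi already lies in [0, 2*pi)
Step 4: cos(pi) = -1
Step 5: Re(z^3) = 8 * (-1) = -8

-8


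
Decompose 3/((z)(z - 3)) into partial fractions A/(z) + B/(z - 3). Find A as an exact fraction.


Step 1: Multiply both sides by (z) and set z = 0
Step 2: A = 3 / (0 - 3)
Step 3: A = 3 / (-3)
Step 4: A = -1

-1


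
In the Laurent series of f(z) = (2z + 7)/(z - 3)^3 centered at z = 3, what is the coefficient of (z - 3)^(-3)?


Step 1: Write the numerator in powers of (z - 3): 2z + 7 = 2(z - 3) + (2*3 + 7) = 2(z - 3) + 13
Step 2: Divide by (z - 3)^3: f(z) = 13(z - 3)^(-3) + 2(z - 3)^(-2)
Step 3: This finite sum is the Laurent series of f about z = 3.
Step 4: Coefficient of (z - 3)^(-3) = 2*3 + 7 = 13

13


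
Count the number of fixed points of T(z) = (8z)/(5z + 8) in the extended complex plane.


Step 1: Fixed points satisfy T(z) = z
Step 2: 5z^2 = 0
Step 3: Discriminant = 0^2 - 4*5*0 = 0
Step 4: Number of fixed points = 1

1


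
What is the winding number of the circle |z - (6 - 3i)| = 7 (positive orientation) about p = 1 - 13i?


Step 1: Center c = (6, -3), radius = 7
Step 2: |p - c|^2 = (-5)^2 + (-10)^2 = 125
Step 3: r^2 = 49
Step 4: |p-c| > r so winding number = 0

0


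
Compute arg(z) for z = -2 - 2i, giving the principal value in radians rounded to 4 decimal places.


Step 1: z = -2 - 2i
Step 2: arg(z) = atan2(-2, -2)
Step 3: arg(z) = -2.3562

-2.3562


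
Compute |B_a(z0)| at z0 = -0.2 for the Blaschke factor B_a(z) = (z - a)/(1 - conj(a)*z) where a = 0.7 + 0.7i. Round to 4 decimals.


Step 1: Numerator z0 - a = -0.2 - (0.7 + 0.7i) = -0.9 - 0.7i
Step 2: Denominator 1 - conj(a)*z0 = 1 - (0.7 - 0.7i)*(-0.2) = 1.14 - 0.14i
Step 3: |z0 - a|^2 = (-0.9)^2 + (-0.7)^2 = 1.3; |1 - conj(a)*z0|^2 = 1.14^2 + (-0.14)^2 = 1.3192
Step 4: |B_a(-0.2)| = sqrt(1.3 / 1.3192) = sqrt(0.985446)
Step 5: = 0.9927

0.9927


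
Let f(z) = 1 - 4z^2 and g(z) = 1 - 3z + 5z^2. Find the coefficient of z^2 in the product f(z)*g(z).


Step 1: z^2 term in f*g comes from: (1)*(5z^2) + (0)*(-3z) + (-4z^2)*(1)
Step 2: = 5 + 0 - 4
Step 3: = 1

1


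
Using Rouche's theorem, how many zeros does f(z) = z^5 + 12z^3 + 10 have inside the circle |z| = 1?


Step 1: On |z| = 1 the three terms have sizes |z^5| = 1^5 = 1, |12z^3| = 12*1^3 = 12, |10| = 10
Step 2: The dominant term is g(z) = 12z^3; let h(z) = z^5 + 10 so f = g + h
Step 3: On |z| = 1: |g| = 12 and |h| <= 1 + 10 = 11
Step 4: Since 12 > 11, |h| < |g| on |z| = 1, so by Rouche f has the same number of zeros as g inside |z| < 1
Step 5: g(z) = 12z^3 has 3 zeros (at the origin, multiplicity 3) inside |z| < 1. Answer = 3

3


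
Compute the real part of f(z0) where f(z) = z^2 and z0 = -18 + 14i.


Step 1: z0 = -18 + 14i
Step 2: z0^2 = (-18)^2 - 14^2 - 504i
Step 3: real part = 324 - 196 = 128

128


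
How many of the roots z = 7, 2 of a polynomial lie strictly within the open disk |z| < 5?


Step 1: Check each root:
  z = 7: |7| = 7 >= 5
  z = 2: |2| = 2 < 5
Step 2: Count = 1

1


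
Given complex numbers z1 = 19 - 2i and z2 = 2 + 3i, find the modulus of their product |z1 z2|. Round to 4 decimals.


Step 1: |z1| = sqrt(19^2 + (-2)^2) = sqrt(365)
Step 2: |z2| = sqrt(2^2 + 3^2) = sqrt(13)
Step 3: |z1*z2| = |z1|*|z2| = sqrt(365) * sqrt(13) = sqrt(365 * 13) = sqrt(4745)
Step 4: = 68.884

68.884


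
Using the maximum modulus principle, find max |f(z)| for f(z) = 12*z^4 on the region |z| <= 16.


Step 1: On |z| = 16, |f(z)| = 12 * |z|^4 = 12 * 16^4
Step 2: By maximum modulus principle, maximum is on boundary.
Step 3: Maximum = 12 * 65536 = 786432

786432


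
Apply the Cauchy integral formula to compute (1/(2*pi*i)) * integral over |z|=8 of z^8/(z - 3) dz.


Step 1: f(z) = z^8, a = 3 is inside |z| = 8
Step 2: By Cauchy integral formula: (1/(2pi*i)) * integral = f(a)
Step 3: f(3) = 3^8 = 6561

6561


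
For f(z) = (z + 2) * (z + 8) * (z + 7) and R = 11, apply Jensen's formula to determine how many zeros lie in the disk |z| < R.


Jensen's formula: (1/2pi)*integral log|f(Re^it)|dt = log|f(0)| + sum_{|a_k|<R} log(R/|a_k|)
Step 1: f(0) = 2 * 8 * 7 = 112
Step 2: log|f(0)| = log|-2| + log|-8| + log|-7| = 4.7185
Step 3: Zeros inside |z| < 11: -2, -8, -7
Step 4: Jensen sum = log(11/2) + log(11/8) + log(11/7) = 2.4752
Step 5: n(R) = number of terms in the Jensen sum = count of zeros inside |z| < 11 = 3

3


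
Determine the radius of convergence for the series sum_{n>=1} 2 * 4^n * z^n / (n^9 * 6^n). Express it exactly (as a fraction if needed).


Step 1: General term a_n = 2 * 4^n / (n^9 * 6^n)
Step 2: By the root test, |a_n|^(1/n) = 2^(1/n) * 4 / (n^(9/n) * 6) -> 4/6 as n -> infinity (since 2^(1/n) -> 1 and n^(9/n) -> 1)
Step 3: R = 1/lim|a_n|^(1/n) = 6/4 = 3/2

3/2


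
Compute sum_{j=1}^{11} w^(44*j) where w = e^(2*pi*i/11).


Step 1: The sum sum_{j=1}^{n} w^(k*j) equals n if n | k, else 0.
Step 2: Here n = 11, k = 44
Step 3: Does n divide k? 11 | 44 -> True
Step 4: Sum = 11

11


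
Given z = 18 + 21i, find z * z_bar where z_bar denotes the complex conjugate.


Step 1: conj(z) = 18 - 21i
Step 2: z * conj(z) = 18^2 + 21^2
Step 3: = 324 + 441 = 765

765


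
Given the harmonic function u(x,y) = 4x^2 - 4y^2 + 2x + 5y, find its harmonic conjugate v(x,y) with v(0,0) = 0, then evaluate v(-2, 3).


Step 1: v_x = -u_y = 8y - 5
Step 2: v_y = u_x = 8x + 2
Step 3: v = 8xy - 5x + 2y + C
Step 4: v(0,0) = 0 => C = 0
Step 5: v(-2, 3) = -32

-32


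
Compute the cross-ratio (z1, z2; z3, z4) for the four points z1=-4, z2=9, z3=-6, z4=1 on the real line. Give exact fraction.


Step 1: (z1-z3)(z2-z4) = 2 * 8 = 16
Step 2: (z1-z4)(z2-z3) = (-5) * 15 = -75
Step 3: Cross-ratio = -16/75 = -16/75

-16/75


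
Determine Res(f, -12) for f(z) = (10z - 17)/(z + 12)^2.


Step 1: Pole of order 2 at z = -12
Step 2: Res = lim d/dz [(z + 12)^2 * f(z)] as z -> -12
Step 3: (z + 12)^2 * f(z) = 10z - 17
Step 4: d/dz[10z - 17] = 10

10


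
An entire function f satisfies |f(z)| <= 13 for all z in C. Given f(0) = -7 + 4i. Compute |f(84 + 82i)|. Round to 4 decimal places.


Step 1: By Liouville's theorem, a bounded entire function is constant.
Step 2: f(z) = f(0) = -7 + 4i for all z.
Step 3: |f(w)| = |-7 + 4i| = sqrt(49 + 16)
Step 4: = 8.0623

8.0623


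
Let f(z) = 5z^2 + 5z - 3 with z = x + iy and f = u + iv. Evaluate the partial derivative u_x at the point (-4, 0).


Step 1: f(z) = 5(x+iy)^2 + 5(x+iy) - 3
Step 2: u = 5(x^2 - y^2) + 5x - 3
Step 3: u_x = 10x + 5
Step 4: At (-4, 0): u_x = -40 + 5 = -35

-35


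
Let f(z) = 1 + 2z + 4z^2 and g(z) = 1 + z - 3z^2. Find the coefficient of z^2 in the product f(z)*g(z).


Step 1: z^2 term in f*g comes from: (1)*(-3z^2) + (2z)*(z) + (4z^2)*(1)
Step 2: = -3 + 2 + 4
Step 3: = 3

3


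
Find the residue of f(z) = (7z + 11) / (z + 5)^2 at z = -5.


Step 1: Pole of order 2 at z = -5
Step 2: Res = lim d/dz [(z + 5)^2 * f(z)] as z -> -5
Step 3: (z + 5)^2 * f(z) = 7z + 11
Step 4: d/dz[7z + 11] = 7

7


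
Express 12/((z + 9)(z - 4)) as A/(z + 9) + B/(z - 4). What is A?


Step 1: Multiply both sides by (z + 9) and set z = -9
Step 2: A = 12 / (-9 - 4)
Step 3: A = 12 / (-13)
Step 4: A = -12/13

-12/13


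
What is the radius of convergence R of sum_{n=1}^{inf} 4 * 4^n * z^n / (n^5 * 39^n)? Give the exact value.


Step 1: General term a_n = 4 * 4^n / (n^5 * 39^n)
Step 2: By the root test, |a_n|^(1/n) = 4^(1/n) * 4 / (n^(5/n) * 39) -> 4/39 as n -> infinity (since 4^(1/n) -> 1 and n^(5/n) -> 1)
Step 3: R = 1/lim|a_n|^(1/n) = 39/4

39/4


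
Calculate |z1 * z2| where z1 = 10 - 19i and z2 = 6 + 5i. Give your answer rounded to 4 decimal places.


Step 1: |z1| = sqrt(10^2 + (-19)^2) = sqrt(461)
Step 2: |z2| = sqrt(6^2 + 5^2) = sqrt(61)
Step 3: |z1*z2| = |z1|*|z2| = sqrt(461) * sqrt(61) = sqrt(461 * 61) = sqrt(28121)
Step 4: = 167.6932

167.6932


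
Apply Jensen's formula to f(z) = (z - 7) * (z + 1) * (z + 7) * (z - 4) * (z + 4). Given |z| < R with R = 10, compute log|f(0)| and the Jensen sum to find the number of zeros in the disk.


Jensen's formula: (1/2pi)*integral log|f(Re^it)|dt = log|f(0)| + sum_{|a_k|<R} log(R/|a_k|)
Step 1: f(0) = (-7) * 1 * 7 * (-4) * 4 = 784
Step 2: log|f(0)| = log|7| + log|-1| + log|-7| + log|4| + log|-4| = 6.6644
Step 3: Zeros inside |z| < 10: 7, -1, -7, 4, -4
Step 4: Jensen sum = log(10/7) + log(10/1) + log(10/7) + log(10/4) + log(10/4) = 4.8485
Step 5: n(R) = number of terms in the Jensen sum = count of zeros inside |z| < 10 = 5

5


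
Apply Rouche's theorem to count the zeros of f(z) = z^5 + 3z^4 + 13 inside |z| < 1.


Step 1: On |z| = 1 the three terms have sizes |z^5| = 1^5 = 1, |3z^4| = 3*1^4 = 3, |13| = 13
Step 2: The dominant term is g(z) = 13; let h(z) = z^5 + 3z^4 so f = g + h
Step 3: On |z| = 1: |g| = 13 and |h| <= 1 + 3 = 4
Step 4: Since 13 > 4, |h| < |g| on |z| = 1, so by Rouche f has the same number of zeros as g inside |z| < 1
Step 5: g(z) = 13 is a nonzero constant with no zeros inside |z| < 1. Answer = 0

0


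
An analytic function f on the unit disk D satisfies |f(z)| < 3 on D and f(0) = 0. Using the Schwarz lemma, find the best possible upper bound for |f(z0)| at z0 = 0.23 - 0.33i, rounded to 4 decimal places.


Step 1: g = f/3 maps D -> D with g(0) = 0, so by the Schwarz lemma |g(z)| <= |z|, i.e. |f(z)| <= 3|z|; this is sharp (f(z) = 3z).
Step 2: |z0|^2 = 0.23^2 + (-0.33)^2 = 0.1618
Step 3: |z0| = sqrt(0.1618) = 0.402244
Step 4: Best bound = 3 * |z0| = 3 * 0.402244 = 1.2067

1.2067


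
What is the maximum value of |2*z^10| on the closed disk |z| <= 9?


Step 1: On |z| = 9, |f(z)| = 2 * |z|^10 = 2 * 9^10
Step 2: By maximum modulus principle, maximum is on boundary.
Step 3: Maximum = 2 * 3486784401 = 6973568802

6973568802


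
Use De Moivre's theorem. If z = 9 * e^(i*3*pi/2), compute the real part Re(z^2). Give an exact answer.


Step 1: By De Moivre's theorem, z^2 = 9^2 * e^(i*2*3*pi/2) = 81 * (cos(3*pi) + i*sin(3*pi))
Step 2: |z|^2 = 9^2 = 81
Step 3: Reduce the angle mod 2*pi: 3*pi - 2*pi = pi
Step 4: cos(pi) = -1
Step 5: Re(z^2) = 81 * (-1) = -81

-81


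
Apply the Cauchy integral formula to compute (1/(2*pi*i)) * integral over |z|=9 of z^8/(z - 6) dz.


Step 1: f(z) = z^8, a = 6 is inside |z| = 9
Step 2: By Cauchy integral formula: (1/(2pi*i)) * integral = f(a)
Step 3: f(6) = 6^8 = 1679616

1679616


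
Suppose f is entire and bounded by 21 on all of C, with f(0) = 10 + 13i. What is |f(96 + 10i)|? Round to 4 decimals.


Step 1: By Liouville's theorem, a bounded entire function is constant.
Step 2: f(z) = f(0) = 10 + 13i for all z.
Step 3: |f(w)| = |10 + 13i| = sqrt(100 + 169)
Step 4: = 16.4012

16.4012


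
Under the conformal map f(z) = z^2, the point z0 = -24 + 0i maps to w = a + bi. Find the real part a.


Step 1: z0 = -24 + 0i
Step 2: z0^2 = (-24)^2 - 0^2 + 0i
Step 3: real part = 576 - 0 = 576

576


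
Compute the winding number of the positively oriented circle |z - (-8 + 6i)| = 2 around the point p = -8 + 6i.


Step 1: Center c = (-8, 6), radius = 2
Step 2: |p - c|^2 = 0^2 + 0^2 = 0
Step 3: r^2 = 4
Step 4: |p-c| < r so winding number = 1

1


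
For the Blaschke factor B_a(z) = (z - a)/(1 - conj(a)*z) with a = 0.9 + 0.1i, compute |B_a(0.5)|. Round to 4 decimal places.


Step 1: Numerator z0 - a = 0.5 - (0.9 + 0.1i) = -0.4 - 0.1i
Step 2: Denominator 1 - conj(a)*z0 = 1 - (0.9 - 0.1i)*0.5 = 0.55 + 0.05i
Step 3: |z0 - a|^2 = (-0.4)^2 + (-0.1)^2 = 0.17; |1 - conj(a)*z0|^2 = 0.55^2 + 0.05^2 = 0.305
Step 4: |B_a(0.5)| = sqrt(0.17 / 0.305) = sqrt(0.557377)
Step 5: = 0.7466

0.7466


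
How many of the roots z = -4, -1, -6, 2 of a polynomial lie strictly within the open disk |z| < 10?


Step 1: Check each root:
  z = -4: |-4| = 4 < 10
  z = -1: |-1| = 1 < 10
  z = -6: |-6| = 6 < 10
  z = 2: |2| = 2 < 10
Step 2: Count = 4

4


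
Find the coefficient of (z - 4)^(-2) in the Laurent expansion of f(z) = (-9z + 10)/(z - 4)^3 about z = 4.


Step 1: Write the numerator in powers of (z - 4): -9z + 10 = -9(z - 4) + (-9*4 + 10) = -9(z - 4) - 26
Step 2: Divide by (z - 4)^3: f(z) = -26(z - 4)^(-3) - 9(z - 4)^(-2)
Step 3: This finite sum is the Laurent series of f about z = 4.
Step 4: Coefficient of (z - 4)^(-2) = coefficient of (z - 4) in the re-centred numerator = -9

-9


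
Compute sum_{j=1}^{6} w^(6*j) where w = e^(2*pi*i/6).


Step 1: The sum sum_{j=1}^{n} w^(k*j) equals n if n | k, else 0.
Step 2: Here n = 6, k = 6
Step 3: Does n divide k? 6 | 6 -> True
Step 4: Sum = 6

6


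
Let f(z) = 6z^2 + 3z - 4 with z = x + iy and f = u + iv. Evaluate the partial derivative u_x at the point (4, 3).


Step 1: f(z) = 6(x+iy)^2 + 3(x+iy) - 4
Step 2: u = 6(x^2 - y^2) + 3x - 4
Step 3: u_x = 12x + 3
Step 4: At (4, 3): u_x = 48 + 3 = 51

51


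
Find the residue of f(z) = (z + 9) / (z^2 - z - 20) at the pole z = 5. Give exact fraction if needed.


Step 1: Q(z) = z^2 - z - 20 = (z - 5)(z + 4)
Step 2: Q'(z) = 2z - 1
Step 3: Q'(5) = 9, P(5) = 14
Step 4: Res = P(5)/Q'(5) = 14/9 = 14/9

14/9


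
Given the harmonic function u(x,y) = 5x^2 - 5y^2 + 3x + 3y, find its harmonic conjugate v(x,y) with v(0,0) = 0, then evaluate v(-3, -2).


Step 1: v_x = -u_y = 10y - 3
Step 2: v_y = u_x = 10x + 3
Step 3: v = 10xy - 3x + 3y + C
Step 4: v(0,0) = 0 => C = 0
Step 5: v(-3, -2) = 63

63


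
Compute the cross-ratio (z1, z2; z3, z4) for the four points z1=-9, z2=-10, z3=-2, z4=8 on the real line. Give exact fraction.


Step 1: (z1-z3)(z2-z4) = (-7) * (-18) = 126
Step 2: (z1-z4)(z2-z3) = (-17) * (-8) = 136
Step 3: Cross-ratio = 126/136 = 63/68

63/68


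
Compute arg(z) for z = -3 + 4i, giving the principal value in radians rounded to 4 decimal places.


Step 1: z = -3 + 4i
Step 2: arg(z) = atan2(4, -3)
Step 3: arg(z) = 2.2143

2.2143


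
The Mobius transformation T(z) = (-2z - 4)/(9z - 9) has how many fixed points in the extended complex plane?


Step 1: Fixed points satisfy T(z) = z
Step 2: 9z^2 - 7z + 4 = 0
Step 3: Discriminant = (-7)^2 - 4*9*4 = -95
Step 4: Number of fixed points = 2

2


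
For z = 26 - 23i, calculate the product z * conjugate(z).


Step 1: conj(z) = 26 + 23i
Step 2: z * conj(z) = 26^2 + (-23)^2
Step 3: = 676 + 529 = 1205

1205


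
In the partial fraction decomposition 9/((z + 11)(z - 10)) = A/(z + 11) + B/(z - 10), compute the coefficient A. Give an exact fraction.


Step 1: Multiply both sides by (z + 11) and set z = -11
Step 2: A = 9 / (-11 - 10)
Step 3: A = 9 / (-21)
Step 4: A = -3/7

-3/7


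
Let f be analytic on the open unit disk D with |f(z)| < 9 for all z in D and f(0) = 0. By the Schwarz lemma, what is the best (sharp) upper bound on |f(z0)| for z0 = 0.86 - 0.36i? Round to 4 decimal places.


Step 1: g = f/9 maps D -> D with g(0) = 0, so by the Schwarz lemma |g(z)| <= |z|, i.e. |f(z)| <= 9|z|; this is sharp (f(z) = 9z).
Step 2: |z0|^2 = 0.86^2 + (-0.36)^2 = 0.8692
Step 3: |z0| = sqrt(0.8692) = 0.932309
Step 4: Best bound = 9 * |z0| = 9 * 0.932309 = 8.3908

8.3908


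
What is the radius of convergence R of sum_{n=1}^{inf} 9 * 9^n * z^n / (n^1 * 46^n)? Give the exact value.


Step 1: General term a_n = 9 * 9^n / (n^1 * 46^n)
Step 2: By the root test, |a_n|^(1/n) = 9^(1/n) * 9 / (n^(1/n) * 46) -> 9/46 as n -> infinity (since 9^(1/n) -> 1 and n^(1/n) -> 1)
Step 3: R = 1/lim|a_n|^(1/n) = 46/9

46/9


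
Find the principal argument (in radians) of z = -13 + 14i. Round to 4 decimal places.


Step 1: z = -13 + 14i
Step 2: arg(z) = atan2(14, -13)
Step 3: arg(z) = 2.3192

2.3192


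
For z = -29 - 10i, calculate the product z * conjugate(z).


Step 1: conj(z) = -29 + 10i
Step 2: z * conj(z) = (-29)^2 + (-10)^2
Step 3: = 841 + 100 = 941

941


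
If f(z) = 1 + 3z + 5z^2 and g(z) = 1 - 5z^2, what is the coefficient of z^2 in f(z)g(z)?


Step 1: z^2 term in f*g comes from: (1)*(-5z^2) + (3z)*(0) + (5z^2)*(1)
Step 2: = -5 + 0 + 5
Step 3: = 0

0


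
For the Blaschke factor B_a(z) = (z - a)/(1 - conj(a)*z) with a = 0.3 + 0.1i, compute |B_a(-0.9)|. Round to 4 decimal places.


Step 1: Numerator z0 - a = -0.9 - (0.3 + 0.1i) = -1.2 - 0.1i
Step 2: Denominator 1 - conj(a)*z0 = 1 - (0.3 - 0.1i)*(-0.9) = 1.27 - 0.09i
Step 3: |z0 - a|^2 = (-1.2)^2 + (-0.1)^2 = 1.45; |1 - conj(a)*z0|^2 = 1.27^2 + (-0.09)^2 = 1.621
Step 4: |B_a(-0.9)| = sqrt(1.45 / 1.621) = sqrt(0.89451)
Step 5: = 0.9458

0.9458


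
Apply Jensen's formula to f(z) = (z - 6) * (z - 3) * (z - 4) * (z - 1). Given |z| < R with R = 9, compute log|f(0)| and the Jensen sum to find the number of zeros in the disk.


Jensen's formula: (1/2pi)*integral log|f(Re^it)|dt = log|f(0)| + sum_{|a_k|<R} log(R/|a_k|)
Step 1: f(0) = (-6) * (-3) * (-4) * (-1) = 72
Step 2: log|f(0)| = log|6| + log|3| + log|4| + log|1| = 4.2767
Step 3: Zeros inside |z| < 9: 6, 3, 4, 1
Step 4: Jensen sum = log(9/6) + log(9/3) + log(9/4) + log(9/1) = 4.5122
Step 5: n(R) = number of terms in the Jensen sum = count of zeros inside |z| < 9 = 4

4


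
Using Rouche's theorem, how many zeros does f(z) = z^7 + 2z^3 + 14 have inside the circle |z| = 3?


Step 1: On |z| = 3 the three terms have sizes |z^7| = 3^7 = 2187, |2z^3| = 2*3^3 = 54, |14| = 14
Step 2: The dominant term is g(z) = z^7; let h(z) = 2z^3 + 14 so f = g + h
Step 3: On |z| = 3: |g| = 2187 and |h| <= 54 + 14 = 68
Step 4: Since 2187 > 68, |h| < |g| on |z| = 3, so by Rouche f has the same number of zeros as g inside |z| < 3
Step 5: g(z) = z^7 has 7 zeros (all at the origin) inside |z| < 3. Answer = 7

7


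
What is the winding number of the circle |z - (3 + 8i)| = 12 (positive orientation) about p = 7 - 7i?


Step 1: Center c = (3, 8), radius = 12
Step 2: |p - c|^2 = 4^2 + (-15)^2 = 241
Step 3: r^2 = 144
Step 4: |p-c| > r so winding number = 0

0


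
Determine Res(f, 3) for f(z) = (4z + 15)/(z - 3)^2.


Step 1: Pole of order 2 at z = 3
Step 2: Res = lim d/dz [(z - 3)^2 * f(z)] as z -> 3
Step 3: (z - 3)^2 * f(z) = 4z + 15
Step 4: d/dz[4z + 15] = 4

4


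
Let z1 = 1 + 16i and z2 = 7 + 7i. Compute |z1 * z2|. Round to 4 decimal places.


Step 1: |z1| = sqrt(1^2 + 16^2) = sqrt(257)
Step 2: |z2| = sqrt(7^2 + 7^2) = sqrt(98)
Step 3: |z1*z2| = |z1|*|z2| = sqrt(257) * sqrt(98) = sqrt(257 * 98) = sqrt(25186)
Step 4: = 158.701

158.701


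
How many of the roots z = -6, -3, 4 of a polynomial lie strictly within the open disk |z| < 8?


Step 1: Check each root:
  z = -6: |-6| = 6 < 8
  z = -3: |-3| = 3 < 8
  z = 4: |4| = 4 < 8
Step 2: Count = 3

3


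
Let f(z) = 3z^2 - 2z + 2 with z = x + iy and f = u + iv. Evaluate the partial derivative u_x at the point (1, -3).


Step 1: f(z) = 3(x+iy)^2 - 2(x+iy) + 2
Step 2: u = 3(x^2 - y^2) - 2x + 2
Step 3: u_x = 6x - 2
Step 4: At (1, -3): u_x = 6 - 2 = 4

4


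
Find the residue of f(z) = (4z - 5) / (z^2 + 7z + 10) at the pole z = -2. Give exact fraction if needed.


Step 1: Q(z) = z^2 + 7z + 10 = (z + 2)(z + 5)
Step 2: Q'(z) = 2z + 7
Step 3: Q'(-2) = 3, P(-2) = -13
Step 4: Res = P(-2)/Q'(-2) = -13/3 = -13/3

-13/3


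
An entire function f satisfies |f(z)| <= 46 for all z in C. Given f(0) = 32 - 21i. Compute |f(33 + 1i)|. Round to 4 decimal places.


Step 1: By Liouville's theorem, a bounded entire function is constant.
Step 2: f(z) = f(0) = 32 - 21i for all z.
Step 3: |f(w)| = |32 - 21i| = sqrt(1024 + 441)
Step 4: = 38.2753

38.2753


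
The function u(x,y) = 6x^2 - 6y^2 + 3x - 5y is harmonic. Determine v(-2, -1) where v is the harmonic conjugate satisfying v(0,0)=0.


Step 1: v_x = -u_y = 12y + 5
Step 2: v_y = u_x = 12x + 3
Step 3: v = 12xy + 5x + 3y + C
Step 4: v(0,0) = 0 => C = 0
Step 5: v(-2, -1) = 11

11


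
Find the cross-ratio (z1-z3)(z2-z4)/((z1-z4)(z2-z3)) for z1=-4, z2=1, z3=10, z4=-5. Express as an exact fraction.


Step 1: (z1-z3)(z2-z4) = (-14) * 6 = -84
Step 2: (z1-z4)(z2-z3) = 1 * (-9) = -9
Step 3: Cross-ratio = 84/9 = 28/3

28/3


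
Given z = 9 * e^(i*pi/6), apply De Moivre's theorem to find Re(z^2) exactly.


Step 1: By De Moivre's theorem, z^2 = 9^2 * e^(i*2*pi/6) = 81 * (cos(pi/3) + i*sin(pi/3))
Step 2: |z|^2 = 9^2 = 81
Step 3: The angle pi/3 already lies in [0, 2*pi)
Step 4: cos(pi/3) = 1/2
Step 5: Re(z^2) = 81 * 1/2 = 81/2

81/2


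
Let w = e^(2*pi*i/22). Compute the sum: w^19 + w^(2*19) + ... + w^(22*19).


Step 1: The sum sum_{j=1}^{n} w^(k*j) equals n if n | k, else 0.
Step 2: Here n = 22, k = 19
Step 3: Does n divide k? 22 | 19 -> False
Step 4: Sum = 0

0


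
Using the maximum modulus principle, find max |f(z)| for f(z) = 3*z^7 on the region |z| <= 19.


Step 1: On |z| = 19, |f(z)| = 3 * |z|^7 = 3 * 19^7
Step 2: By maximum modulus principle, maximum is on boundary.
Step 3: Maximum = 3 * 893871739 = 2681615217

2681615217


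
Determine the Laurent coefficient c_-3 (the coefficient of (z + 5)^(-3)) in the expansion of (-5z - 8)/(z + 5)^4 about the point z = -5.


Step 1: Write the numerator in powers of (z + 5): -5z - 8 = -5(z + 5) + (-5*(-5) - 8) = -5(z + 5) + 17
Step 2: Divide by (z + 5)^4: f(z) = 17(z + 5)^(-4) - 5(z + 5)^(-3)
Step 3: This finite sum is the Laurent series of f about z = -5.
Step 4: Coefficient of (z + 5)^(-3) = coefficient of (z + 5) in the re-centred numerator = -5

-5


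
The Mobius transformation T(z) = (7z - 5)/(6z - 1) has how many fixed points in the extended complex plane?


Step 1: Fixed points satisfy T(z) = z
Step 2: 6z^2 - 8z + 5 = 0
Step 3: Discriminant = (-8)^2 - 4*6*5 = -56
Step 4: Number of fixed points = 2

2


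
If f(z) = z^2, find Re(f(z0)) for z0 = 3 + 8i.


Step 1: z0 = 3 + 8i
Step 2: z0^2 = 3^2 - 8^2 + 48i
Step 3: real part = 9 - 64 = -55

-55


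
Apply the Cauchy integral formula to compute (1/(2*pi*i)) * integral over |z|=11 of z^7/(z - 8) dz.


Step 1: f(z) = z^7, a = 8 is inside |z| = 11
Step 2: By Cauchy integral formula: (1/(2pi*i)) * integral = f(a)
Step 3: f(8) = 8^7 = 2097152

2097152


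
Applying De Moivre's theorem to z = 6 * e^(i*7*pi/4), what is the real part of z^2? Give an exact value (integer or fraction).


Step 1: By De Moivre's theorem, z^2 = 6^2 * e^(i*2*7*pi/4) = 36 * (cos(7*pi/2) + i*sin(7*pi/2))
Step 2: |z|^2 = 6^2 = 36
Step 3: Reduce the angle mod 2*pi: 7*pi/2 - 2*pi = 3*pi/2
Step 4: cos(3*pi/2) = 0
Step 5: Re(z^2) = 36 * 0 = 0

0


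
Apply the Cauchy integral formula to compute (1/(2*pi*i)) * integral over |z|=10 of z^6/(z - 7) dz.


Step 1: f(z) = z^6, a = 7 is inside |z| = 10
Step 2: By Cauchy integral formula: (1/(2pi*i)) * integral = f(a)
Step 3: f(7) = 7^6 = 117649

117649


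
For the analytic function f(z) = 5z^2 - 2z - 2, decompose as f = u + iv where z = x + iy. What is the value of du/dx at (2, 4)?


Step 1: f(z) = 5(x+iy)^2 - 2(x+iy) - 2
Step 2: u = 5(x^2 - y^2) - 2x - 2
Step 3: u_x = 10x - 2
Step 4: At (2, 4): u_x = 20 - 2 = 18

18


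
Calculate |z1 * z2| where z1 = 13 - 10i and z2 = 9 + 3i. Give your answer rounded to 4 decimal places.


Step 1: |z1| = sqrt(13^2 + (-10)^2) = sqrt(269)
Step 2: |z2| = sqrt(9^2 + 3^2) = sqrt(90)
Step 3: |z1*z2| = |z1|*|z2| = sqrt(269) * sqrt(90) = sqrt(269 * 90) = sqrt(24210)
Step 4: = 155.5956

155.5956


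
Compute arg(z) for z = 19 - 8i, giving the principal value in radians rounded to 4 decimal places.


Step 1: z = 19 - 8i
Step 2: arg(z) = atan2(-8, 19)
Step 3: arg(z) = -0.3985

-0.3985


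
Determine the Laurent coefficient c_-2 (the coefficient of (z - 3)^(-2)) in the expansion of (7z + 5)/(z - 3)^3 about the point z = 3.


Step 1: Write the numerator in powers of (z - 3): 7z + 5 = 7(z - 3) + (7*3 + 5) = 7(z - 3) + 26
Step 2: Divide by (z - 3)^3: f(z) = 26(z - 3)^(-3) + 7(z - 3)^(-2)
Step 3: This finite sum is the Laurent series of f about z = 3.
Step 4: Coefficient of (z - 3)^(-2) = coefficient of (z - 3) in the re-centred numerator = 7

7


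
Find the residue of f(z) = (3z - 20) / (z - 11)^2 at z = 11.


Step 1: Pole of order 2 at z = 11
Step 2: Res = lim d/dz [(z - 11)^2 * f(z)] as z -> 11
Step 3: (z - 11)^2 * f(z) = 3z - 20
Step 4: d/dz[3z - 20] = 3

3
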